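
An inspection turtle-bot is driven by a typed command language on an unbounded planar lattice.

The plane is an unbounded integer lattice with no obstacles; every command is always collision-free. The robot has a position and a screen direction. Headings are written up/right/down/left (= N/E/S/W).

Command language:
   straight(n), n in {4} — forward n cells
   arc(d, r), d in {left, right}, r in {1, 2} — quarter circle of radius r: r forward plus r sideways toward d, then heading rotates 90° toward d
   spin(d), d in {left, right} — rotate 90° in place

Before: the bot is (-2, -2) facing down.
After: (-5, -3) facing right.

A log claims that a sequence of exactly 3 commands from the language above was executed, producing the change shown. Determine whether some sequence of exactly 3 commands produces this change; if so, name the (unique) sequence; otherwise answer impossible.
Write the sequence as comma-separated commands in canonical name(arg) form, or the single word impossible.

arc(right, 2), arc(right, 1), spin(right)

key: running spin(right) before arc(right, 2) would end elsewhere — order is forced
start: (-2, -2) facing down
t=1 arc(right, 2) ⇒ (-4, -4) facing left
t=2 arc(right, 1) ⇒ (-5, -3) facing up
t=3 spin(right) ⇒ (-5, -3) facing right
uniquely the one of 343 3-step routes that fits.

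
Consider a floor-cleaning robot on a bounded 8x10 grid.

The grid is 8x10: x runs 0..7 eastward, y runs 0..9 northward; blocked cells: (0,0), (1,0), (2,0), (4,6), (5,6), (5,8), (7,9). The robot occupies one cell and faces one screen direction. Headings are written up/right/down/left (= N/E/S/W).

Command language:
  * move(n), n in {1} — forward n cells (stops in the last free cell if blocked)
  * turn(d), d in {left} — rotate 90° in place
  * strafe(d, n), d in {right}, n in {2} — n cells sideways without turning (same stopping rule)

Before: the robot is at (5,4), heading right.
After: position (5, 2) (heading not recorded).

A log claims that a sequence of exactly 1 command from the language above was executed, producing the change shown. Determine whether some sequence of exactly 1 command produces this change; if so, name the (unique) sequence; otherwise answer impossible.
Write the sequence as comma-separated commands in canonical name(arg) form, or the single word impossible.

strafe(right, 2)

start: at (5,4), heading right
1. strafe(right, 2) → at (5,2), heading right
no rival 1-sequence matches.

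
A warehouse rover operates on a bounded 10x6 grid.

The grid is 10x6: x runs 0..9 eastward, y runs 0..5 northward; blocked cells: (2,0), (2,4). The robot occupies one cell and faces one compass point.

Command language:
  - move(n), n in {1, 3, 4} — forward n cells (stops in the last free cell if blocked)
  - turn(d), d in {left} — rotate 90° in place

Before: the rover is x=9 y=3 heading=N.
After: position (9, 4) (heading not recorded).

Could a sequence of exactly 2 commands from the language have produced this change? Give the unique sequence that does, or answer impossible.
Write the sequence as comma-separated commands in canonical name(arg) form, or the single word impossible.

move(1), turn(left)

key: order matters: swapping move(1) and turn(left) lands elsewhere
from: x=9 y=3 heading=N
t=1 move(1) ⇒ x=9 y=4 heading=N
t=2 turn(left) ⇒ x=9 y=4 heading=W
no other 2-command option fits: unique.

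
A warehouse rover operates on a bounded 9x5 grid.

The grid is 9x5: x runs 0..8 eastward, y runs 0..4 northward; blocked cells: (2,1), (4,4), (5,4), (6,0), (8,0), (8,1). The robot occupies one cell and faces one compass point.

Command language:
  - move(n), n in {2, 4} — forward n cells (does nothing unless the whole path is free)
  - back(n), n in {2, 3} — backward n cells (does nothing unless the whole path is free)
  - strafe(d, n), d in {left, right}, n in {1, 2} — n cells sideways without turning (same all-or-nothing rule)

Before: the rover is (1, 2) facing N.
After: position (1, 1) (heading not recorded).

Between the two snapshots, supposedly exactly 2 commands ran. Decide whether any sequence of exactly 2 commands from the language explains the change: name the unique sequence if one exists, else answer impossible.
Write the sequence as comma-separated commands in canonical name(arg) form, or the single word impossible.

move(2), back(3)

key: order matters: swapping move(2) and back(3) lands elsewhere
begin: (1, 2) facing N
[1] after move(2): (1, 4) facing N
[2] after back(3): (1, 1) facing N
no other 2-command option fits: unique.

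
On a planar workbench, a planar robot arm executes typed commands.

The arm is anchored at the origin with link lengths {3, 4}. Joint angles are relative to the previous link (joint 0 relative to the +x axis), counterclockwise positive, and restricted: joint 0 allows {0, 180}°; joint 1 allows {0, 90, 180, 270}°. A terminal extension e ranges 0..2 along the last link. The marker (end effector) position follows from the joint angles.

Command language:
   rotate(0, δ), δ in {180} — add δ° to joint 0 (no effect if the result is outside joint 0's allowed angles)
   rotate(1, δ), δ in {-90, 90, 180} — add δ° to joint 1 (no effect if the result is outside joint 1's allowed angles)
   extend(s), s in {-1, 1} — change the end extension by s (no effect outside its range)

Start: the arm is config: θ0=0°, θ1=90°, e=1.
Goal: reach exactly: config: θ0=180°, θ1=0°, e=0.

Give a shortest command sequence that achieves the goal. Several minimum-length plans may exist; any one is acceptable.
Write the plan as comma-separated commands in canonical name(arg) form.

start: config: θ0=0°, θ1=90°, e=1
t=1 extend(-1) ⇒ config: θ0=0°, θ1=90°, e=0
t=2 rotate(0, 180) ⇒ config: θ0=180°, θ1=90°, e=0
t=3 rotate(1, -90) ⇒ config: θ0=180°, θ1=0°, e=0
minimal: 3 command(s), checked below 3.

extend(-1), rotate(0, 180), rotate(1, -90)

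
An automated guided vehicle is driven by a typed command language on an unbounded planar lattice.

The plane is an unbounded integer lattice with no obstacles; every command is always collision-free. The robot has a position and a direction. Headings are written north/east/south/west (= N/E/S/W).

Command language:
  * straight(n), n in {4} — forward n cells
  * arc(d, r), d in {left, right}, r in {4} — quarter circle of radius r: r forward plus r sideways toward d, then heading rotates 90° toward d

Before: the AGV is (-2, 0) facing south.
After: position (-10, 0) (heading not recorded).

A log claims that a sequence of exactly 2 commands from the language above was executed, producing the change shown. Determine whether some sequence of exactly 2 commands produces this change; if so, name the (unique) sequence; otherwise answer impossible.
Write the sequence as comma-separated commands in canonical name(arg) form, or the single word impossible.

arc(right, 4), arc(right, 4)

from: (-2, 0) facing south
t=1 arc(right, 4) ⇒ (-6, -4) facing west
t=2 arc(right, 4) ⇒ (-10, 0) facing north
all 9 alternatives checked — unique.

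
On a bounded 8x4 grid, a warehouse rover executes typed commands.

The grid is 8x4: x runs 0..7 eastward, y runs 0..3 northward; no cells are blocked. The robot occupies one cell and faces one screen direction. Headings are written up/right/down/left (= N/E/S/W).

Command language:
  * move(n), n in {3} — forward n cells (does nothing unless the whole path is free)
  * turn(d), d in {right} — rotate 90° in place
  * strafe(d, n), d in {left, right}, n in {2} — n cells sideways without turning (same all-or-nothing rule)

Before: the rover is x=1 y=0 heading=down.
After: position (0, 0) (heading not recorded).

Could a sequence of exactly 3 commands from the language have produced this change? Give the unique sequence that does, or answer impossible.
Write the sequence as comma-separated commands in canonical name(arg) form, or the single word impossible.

key: running move(3) before strafe(left, 2) would end elsewhere — order is forced
initial: x=1 y=0 heading=down
t=1 strafe(left, 2) ⇒ x=3 y=0 heading=down
t=2 turn(right) ⇒ x=3 y=0 heading=left
t=3 move(3) ⇒ x=0 y=0 heading=left
all 64 alternatives checked — unique.

strafe(left, 2), turn(right), move(3)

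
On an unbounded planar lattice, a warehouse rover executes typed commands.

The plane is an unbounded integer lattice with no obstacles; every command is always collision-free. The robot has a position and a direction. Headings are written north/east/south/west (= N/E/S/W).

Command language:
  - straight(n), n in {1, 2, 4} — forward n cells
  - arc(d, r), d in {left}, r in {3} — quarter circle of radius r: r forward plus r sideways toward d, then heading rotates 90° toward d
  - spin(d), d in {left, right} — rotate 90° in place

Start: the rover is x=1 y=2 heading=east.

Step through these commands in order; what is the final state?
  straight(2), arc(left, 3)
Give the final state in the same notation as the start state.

start: x=1 y=2 heading=east
step 1 (straight(2)): x=3 y=2 heading=east
step 2 (arc(left, 3)): x=6 y=5 heading=north

x=6 y=5 heading=north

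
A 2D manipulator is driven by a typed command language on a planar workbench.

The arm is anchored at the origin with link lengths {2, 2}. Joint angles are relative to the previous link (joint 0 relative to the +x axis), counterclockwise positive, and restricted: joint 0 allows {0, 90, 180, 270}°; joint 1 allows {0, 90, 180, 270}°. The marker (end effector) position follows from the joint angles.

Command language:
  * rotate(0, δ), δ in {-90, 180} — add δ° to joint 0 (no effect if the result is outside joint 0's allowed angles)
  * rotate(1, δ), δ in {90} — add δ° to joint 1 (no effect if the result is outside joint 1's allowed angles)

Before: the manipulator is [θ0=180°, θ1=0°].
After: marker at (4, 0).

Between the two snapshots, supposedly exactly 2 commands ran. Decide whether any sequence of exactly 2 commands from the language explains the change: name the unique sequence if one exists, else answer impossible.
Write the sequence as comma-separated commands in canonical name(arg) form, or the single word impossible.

t0: [θ0=180°, θ1=0°]
step 1 (rotate(0, -90)): [θ0=90°, θ1=0°]
step 2 (rotate(0, -90)): [θ0=0°, θ1=0°]
no rival 2-sequence matches.

rotate(0, -90), rotate(0, -90)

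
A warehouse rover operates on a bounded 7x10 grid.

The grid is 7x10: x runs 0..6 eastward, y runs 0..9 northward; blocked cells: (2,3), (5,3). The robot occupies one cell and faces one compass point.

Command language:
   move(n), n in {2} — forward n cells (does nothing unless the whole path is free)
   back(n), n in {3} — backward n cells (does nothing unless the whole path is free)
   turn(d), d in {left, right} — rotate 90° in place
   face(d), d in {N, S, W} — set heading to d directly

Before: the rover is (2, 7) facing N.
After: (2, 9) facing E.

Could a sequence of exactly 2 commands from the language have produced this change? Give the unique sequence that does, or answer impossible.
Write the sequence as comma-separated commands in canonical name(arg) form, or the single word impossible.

move(2), turn(right)

key: cell and facing (now E) both changed — the 2 commands mix motion and turning
from: (2, 7) facing N
step 1 (move(2)): (2, 9) facing N
step 2 (turn(right)): (2, 9) facing E
uniquely the one of 49 2-step routes that fits.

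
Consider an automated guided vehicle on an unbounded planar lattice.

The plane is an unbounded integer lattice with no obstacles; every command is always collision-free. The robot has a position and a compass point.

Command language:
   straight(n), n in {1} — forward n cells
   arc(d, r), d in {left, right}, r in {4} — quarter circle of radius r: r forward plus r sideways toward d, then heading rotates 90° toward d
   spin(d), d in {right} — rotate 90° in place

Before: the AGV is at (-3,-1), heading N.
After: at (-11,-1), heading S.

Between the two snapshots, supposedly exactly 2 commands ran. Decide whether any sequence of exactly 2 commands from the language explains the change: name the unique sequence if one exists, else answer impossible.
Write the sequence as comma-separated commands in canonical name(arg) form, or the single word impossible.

key: cell and facing (now S) both changed — the 2 commands mix motion and turning
begin: at (-3,-1), heading N
1. arc(left, 4) → at (-7,3), heading W
2. arc(left, 4) → at (-11,-1), heading S
uniquely the one of 16 2-step routes that fits.

arc(left, 4), arc(left, 4)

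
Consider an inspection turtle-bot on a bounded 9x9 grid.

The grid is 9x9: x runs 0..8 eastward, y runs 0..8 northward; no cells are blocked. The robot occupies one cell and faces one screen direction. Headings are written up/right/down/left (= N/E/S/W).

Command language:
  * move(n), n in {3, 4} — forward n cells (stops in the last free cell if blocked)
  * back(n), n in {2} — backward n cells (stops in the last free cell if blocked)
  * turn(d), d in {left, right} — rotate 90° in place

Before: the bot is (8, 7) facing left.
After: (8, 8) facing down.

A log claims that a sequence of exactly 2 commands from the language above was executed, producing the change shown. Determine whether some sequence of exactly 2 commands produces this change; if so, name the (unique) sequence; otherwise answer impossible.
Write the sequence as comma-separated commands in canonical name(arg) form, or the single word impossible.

turn(left), back(2)

key: back(2) runs into the grid edge before its full distance
t0: (8, 7) facing left
[1] after turn(left): (8, 7) facing down
[2] after back(2): (8, 8) facing down
uniquely the one of 25 2-step routes that fits.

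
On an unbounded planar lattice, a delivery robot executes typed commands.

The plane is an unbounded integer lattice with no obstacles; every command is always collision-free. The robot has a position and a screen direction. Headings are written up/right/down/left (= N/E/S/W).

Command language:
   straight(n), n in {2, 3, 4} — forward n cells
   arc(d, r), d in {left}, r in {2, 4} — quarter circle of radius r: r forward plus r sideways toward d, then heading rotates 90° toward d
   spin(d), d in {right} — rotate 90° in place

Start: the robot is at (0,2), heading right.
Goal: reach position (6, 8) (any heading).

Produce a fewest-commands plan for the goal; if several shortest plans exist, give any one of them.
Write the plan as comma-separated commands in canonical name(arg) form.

from: at (0,2), heading right
step 1 (arc(left, 4)): at (4,6), heading up
step 2 (spin(right)): at (4,6), heading right
step 3 (arc(left, 2)): at (6,8), heading up
minimal: 3 command(s), checked below 3.

arc(left, 4), spin(right), arc(left, 2)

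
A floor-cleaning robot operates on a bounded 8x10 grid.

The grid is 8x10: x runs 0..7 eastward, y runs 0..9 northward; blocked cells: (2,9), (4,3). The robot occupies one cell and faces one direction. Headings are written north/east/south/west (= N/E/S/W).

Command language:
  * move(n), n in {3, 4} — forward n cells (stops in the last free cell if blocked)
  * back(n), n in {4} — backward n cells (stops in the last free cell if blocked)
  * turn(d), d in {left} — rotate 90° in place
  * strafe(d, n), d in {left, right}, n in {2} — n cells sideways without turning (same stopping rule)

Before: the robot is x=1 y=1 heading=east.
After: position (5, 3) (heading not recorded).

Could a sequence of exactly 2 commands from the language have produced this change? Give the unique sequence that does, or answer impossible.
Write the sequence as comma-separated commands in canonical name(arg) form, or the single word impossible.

key: order matters: swapping move(4) and strafe(left, 2) lands elsewhere
t0: x=1 y=1 heading=east
1. move(4) → x=5 y=1 heading=east
2. strafe(left, 2) → x=5 y=3 heading=east
all 36 alternatives checked — unique.

move(4), strafe(left, 2)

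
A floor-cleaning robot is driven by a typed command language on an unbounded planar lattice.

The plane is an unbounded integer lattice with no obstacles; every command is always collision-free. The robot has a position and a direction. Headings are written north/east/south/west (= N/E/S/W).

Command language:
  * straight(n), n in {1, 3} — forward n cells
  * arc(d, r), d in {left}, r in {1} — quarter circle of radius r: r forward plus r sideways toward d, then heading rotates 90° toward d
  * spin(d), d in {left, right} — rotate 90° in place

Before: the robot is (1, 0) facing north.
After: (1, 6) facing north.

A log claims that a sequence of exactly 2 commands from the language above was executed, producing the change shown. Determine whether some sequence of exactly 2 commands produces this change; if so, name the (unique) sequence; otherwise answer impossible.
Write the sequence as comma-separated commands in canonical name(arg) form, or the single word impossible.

key: still facing N at the end — nothing in the sequence rotates
start: (1, 0) facing north
t=1 straight(3) ⇒ (1, 3) facing north
t=2 straight(3) ⇒ (1, 6) facing north
all 25 alternatives checked — unique.

straight(3), straight(3)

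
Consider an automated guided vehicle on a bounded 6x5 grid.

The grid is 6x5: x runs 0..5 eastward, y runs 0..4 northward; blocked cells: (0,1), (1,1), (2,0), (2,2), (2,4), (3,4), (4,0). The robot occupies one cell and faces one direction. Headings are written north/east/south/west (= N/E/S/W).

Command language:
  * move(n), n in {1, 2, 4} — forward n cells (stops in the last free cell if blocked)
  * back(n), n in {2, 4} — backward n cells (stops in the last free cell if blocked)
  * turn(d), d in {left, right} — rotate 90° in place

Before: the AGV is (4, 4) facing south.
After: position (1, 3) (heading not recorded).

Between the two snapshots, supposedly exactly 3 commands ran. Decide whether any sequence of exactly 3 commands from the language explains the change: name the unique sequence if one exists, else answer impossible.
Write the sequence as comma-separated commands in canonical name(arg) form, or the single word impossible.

no 3-step route produces this change.

impossible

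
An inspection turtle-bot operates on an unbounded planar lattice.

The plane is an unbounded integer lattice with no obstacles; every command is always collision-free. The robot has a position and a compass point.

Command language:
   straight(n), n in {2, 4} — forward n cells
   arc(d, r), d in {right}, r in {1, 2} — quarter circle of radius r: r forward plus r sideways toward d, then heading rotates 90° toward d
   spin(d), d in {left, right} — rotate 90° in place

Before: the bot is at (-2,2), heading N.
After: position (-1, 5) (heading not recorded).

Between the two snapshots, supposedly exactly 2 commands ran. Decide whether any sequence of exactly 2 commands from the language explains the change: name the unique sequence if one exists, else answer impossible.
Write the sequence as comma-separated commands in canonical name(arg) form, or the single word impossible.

straight(2), arc(right, 1)

key: running arc(right, 1) before straight(2) would end elsewhere — order is forced
begin: at (-2,2), heading N
1. straight(2) → at (-2,4), heading N
2. arc(right, 1) → at (-1,5), heading E
all 36 alternatives checked — unique.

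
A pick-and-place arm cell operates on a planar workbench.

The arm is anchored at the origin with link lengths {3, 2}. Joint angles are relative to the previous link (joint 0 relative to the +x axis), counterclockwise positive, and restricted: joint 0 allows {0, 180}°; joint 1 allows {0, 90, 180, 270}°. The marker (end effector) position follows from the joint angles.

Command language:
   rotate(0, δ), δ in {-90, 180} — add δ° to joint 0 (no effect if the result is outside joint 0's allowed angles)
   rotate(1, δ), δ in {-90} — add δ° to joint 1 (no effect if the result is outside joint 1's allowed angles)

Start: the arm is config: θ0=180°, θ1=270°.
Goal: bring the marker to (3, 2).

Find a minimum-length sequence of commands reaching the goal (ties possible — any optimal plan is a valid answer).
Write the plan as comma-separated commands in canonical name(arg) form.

start: config: θ0=180°, θ1=270°
[1] after rotate(1, -90): config: θ0=180°, θ1=180°
[2] after rotate(1, -90): config: θ0=180°, θ1=90°
[3] after rotate(0, 180): config: θ0=0°, θ1=90°
minimal: 3 command(s), checked below 3.

rotate(1, -90), rotate(1, -90), rotate(0, 180)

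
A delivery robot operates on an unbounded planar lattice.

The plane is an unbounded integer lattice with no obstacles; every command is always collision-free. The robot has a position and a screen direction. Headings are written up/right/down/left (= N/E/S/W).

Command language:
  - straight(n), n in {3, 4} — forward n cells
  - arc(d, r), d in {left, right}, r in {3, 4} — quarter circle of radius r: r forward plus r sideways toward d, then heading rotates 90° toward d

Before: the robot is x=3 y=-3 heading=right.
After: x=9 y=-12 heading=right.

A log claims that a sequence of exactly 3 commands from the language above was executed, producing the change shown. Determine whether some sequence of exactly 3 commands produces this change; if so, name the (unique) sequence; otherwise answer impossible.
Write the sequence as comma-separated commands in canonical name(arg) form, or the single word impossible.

arc(right, 3), straight(3), arc(left, 3)

key: order matters: swapping arc(right, 3) and arc(left, 3) lands elsewhere
from: x=3 y=-3 heading=right
1. arc(right, 3) → x=6 y=-6 heading=down
2. straight(3) → x=6 y=-9 heading=down
3. arc(left, 3) → x=9 y=-12 heading=right
all 216 alternatives checked — unique.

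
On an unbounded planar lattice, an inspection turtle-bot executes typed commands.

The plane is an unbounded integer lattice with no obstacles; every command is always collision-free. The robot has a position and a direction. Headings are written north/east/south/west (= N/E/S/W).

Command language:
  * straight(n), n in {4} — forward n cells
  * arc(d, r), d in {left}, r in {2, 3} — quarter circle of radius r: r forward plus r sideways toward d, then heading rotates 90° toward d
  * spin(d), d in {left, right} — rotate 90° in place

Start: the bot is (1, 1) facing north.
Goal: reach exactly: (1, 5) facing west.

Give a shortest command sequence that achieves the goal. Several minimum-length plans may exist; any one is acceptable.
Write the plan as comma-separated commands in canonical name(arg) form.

begin: (1, 1) facing north
step 1 (straight(4)): (1, 5) facing north
step 2 (spin(left)): (1, 5) facing west
shorter routes all fall short; 2 is best.

straight(4), spin(left)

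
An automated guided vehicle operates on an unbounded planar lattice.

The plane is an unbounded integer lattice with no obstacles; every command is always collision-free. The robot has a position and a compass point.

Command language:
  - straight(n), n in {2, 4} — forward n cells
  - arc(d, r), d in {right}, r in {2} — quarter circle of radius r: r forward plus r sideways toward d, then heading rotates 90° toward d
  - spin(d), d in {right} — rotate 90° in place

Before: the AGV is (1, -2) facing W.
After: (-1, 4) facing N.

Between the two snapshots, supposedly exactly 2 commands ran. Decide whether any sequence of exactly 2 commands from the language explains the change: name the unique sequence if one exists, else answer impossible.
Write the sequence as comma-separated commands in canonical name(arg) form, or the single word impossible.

key: position moved to (-1,4) AND the heading swung to N — translation plus rotation needed
initial: (1, -2) facing W
t=1 arc(right, 2) ⇒ (-1, 0) facing N
t=2 straight(4) ⇒ (-1, 4) facing N
all 16 alternatives checked — unique.

arc(right, 2), straight(4)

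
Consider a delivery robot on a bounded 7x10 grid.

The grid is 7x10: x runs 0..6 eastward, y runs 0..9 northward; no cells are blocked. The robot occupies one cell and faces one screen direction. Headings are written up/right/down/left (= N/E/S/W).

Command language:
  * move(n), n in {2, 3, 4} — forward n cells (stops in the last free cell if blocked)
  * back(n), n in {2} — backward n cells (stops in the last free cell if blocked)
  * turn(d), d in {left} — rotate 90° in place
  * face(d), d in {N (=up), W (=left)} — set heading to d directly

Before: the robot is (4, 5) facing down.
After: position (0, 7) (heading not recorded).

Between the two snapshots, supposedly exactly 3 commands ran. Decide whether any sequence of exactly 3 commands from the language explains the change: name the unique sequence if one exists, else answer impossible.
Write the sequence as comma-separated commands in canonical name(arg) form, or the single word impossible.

key: running move(4) before back(2) would end elsewhere — order is forced
t0: (4, 5) facing down
step 1 (back(2)): (4, 7) facing down
step 2 (face(W)): (4, 7) facing left
step 3 (move(4)): (0, 7) facing left
uniquely the one of 343 3-step routes that fits.

back(2), face(W), move(4)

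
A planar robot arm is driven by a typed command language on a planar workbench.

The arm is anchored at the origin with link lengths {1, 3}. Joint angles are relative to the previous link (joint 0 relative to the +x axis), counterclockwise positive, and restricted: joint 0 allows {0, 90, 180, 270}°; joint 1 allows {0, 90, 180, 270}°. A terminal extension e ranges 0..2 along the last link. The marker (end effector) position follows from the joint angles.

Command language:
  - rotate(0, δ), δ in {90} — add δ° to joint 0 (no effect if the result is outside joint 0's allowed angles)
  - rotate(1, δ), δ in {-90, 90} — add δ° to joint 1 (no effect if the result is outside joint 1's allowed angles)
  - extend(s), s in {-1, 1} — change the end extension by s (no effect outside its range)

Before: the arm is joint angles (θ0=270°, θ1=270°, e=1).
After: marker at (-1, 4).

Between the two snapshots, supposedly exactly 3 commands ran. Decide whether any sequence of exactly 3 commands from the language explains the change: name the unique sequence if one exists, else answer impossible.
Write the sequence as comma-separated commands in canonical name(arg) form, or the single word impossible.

begin: joint angles (θ0=270°, θ1=270°, e=1)
step 1 (rotate(0, 90)): joint angles (θ0=0°, θ1=270°, e=1)
step 2 (rotate(0, 90)): joint angles (θ0=90°, θ1=270°, e=1)
step 3 (rotate(0, 90)): joint angles (θ0=180°, θ1=270°, e=1)
uniquely the one of 125 3-step routes that fits.

rotate(0, 90), rotate(0, 90), rotate(0, 90)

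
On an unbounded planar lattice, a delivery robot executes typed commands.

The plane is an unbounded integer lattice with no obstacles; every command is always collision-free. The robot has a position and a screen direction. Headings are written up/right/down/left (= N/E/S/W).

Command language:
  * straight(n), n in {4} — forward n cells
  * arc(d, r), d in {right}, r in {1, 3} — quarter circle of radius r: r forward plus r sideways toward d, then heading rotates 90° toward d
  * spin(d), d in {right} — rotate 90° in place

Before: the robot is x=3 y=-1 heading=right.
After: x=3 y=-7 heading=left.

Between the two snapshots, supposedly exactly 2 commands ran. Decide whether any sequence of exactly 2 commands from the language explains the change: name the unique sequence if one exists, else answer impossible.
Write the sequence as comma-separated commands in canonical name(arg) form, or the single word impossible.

key: position moved to (3,-7) AND the heading swung to W — translation plus rotation needed
from: x=3 y=-1 heading=right
[1] after arc(right, 3): x=6 y=-4 heading=down
[2] after arc(right, 3): x=3 y=-7 heading=left
no other 2-command option fits: unique.

arc(right, 3), arc(right, 3)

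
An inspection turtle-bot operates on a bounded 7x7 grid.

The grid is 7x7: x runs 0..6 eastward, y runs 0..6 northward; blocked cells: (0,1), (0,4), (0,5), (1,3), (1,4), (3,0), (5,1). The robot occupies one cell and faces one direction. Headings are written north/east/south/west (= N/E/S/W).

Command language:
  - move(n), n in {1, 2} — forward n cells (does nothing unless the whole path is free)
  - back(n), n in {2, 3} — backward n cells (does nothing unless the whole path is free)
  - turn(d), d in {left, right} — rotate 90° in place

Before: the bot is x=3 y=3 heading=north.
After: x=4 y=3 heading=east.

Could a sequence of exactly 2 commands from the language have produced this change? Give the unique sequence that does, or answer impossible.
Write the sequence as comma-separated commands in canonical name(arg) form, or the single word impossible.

key: running move(1) before turn(right) would end elsewhere — order is forced
begin: x=3 y=3 heading=north
[1] after turn(right): x=3 y=3 heading=east
[2] after move(1): x=4 y=3 heading=east
no other 2-command option fits: unique.

turn(right), move(1)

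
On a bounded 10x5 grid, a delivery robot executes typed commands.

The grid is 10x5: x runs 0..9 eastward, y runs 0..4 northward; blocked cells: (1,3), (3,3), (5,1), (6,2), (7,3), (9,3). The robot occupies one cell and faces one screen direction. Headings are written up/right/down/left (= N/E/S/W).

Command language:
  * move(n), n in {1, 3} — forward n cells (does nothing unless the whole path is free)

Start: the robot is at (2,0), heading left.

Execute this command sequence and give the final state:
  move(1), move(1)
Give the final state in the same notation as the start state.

start: at (2,0), heading left
1. move(1) → at (1,0), heading left
2. move(1) → at (0,0), heading left

at (0,0), heading left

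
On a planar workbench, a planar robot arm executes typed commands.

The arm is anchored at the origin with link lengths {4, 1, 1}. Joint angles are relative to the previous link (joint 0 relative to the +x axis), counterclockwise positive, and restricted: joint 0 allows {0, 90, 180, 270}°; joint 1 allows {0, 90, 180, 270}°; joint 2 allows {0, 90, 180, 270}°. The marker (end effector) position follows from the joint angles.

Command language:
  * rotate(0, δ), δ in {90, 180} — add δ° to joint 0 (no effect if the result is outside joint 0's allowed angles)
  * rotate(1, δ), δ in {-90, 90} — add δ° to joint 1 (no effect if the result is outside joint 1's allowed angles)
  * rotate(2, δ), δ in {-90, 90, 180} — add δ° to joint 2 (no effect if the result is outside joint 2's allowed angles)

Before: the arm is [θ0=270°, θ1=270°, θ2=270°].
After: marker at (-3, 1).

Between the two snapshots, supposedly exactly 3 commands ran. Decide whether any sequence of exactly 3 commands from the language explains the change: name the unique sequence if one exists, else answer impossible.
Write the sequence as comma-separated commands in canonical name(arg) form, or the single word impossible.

rotate(0, 90), rotate(0, 90), rotate(0, 90)

initial: [θ0=270°, θ1=270°, θ2=270°]
t=1 rotate(0, 90) ⇒ [θ0=0°, θ1=270°, θ2=270°]
t=2 rotate(0, 90) ⇒ [θ0=90°, θ1=270°, θ2=270°]
t=3 rotate(0, 90) ⇒ [θ0=180°, θ1=270°, θ2=270°]
no other 3-command option fits: unique.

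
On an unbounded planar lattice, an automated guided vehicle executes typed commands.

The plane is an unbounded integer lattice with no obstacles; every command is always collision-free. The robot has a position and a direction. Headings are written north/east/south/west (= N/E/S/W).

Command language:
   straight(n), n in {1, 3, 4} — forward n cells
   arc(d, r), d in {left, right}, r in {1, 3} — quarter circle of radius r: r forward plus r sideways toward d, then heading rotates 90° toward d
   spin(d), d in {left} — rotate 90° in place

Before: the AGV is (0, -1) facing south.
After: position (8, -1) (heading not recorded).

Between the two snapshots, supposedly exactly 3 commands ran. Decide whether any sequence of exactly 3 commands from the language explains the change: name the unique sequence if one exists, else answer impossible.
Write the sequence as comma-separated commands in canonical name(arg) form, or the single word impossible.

spin(left), straight(4), straight(4)

key: running straight(4) before spin(left) would end elsewhere — order is forced
t0: (0, -1) facing south
1. spin(left) → (0, -1) facing east
2. straight(4) → (4, -1) facing east
3. straight(4) → (8, -1) facing east
no rival 3-sequence matches.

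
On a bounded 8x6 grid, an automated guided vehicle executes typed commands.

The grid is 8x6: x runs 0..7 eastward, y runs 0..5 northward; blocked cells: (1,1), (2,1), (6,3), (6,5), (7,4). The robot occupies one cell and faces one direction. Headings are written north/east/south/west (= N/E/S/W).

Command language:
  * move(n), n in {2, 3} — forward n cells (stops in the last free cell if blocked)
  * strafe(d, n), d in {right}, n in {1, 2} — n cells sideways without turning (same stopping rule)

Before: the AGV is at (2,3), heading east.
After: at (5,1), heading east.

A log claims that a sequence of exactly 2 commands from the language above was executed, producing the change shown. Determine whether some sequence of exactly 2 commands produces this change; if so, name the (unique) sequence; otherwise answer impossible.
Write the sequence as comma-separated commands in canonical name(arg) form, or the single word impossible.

key: still facing E at the end — nothing in the sequence rotates
initial: at (2,3), heading east
1. move(3) → at (5,3), heading east
2. strafe(right, 2) → at (5,1), heading east
all 16 alternatives checked — unique.

move(3), strafe(right, 2)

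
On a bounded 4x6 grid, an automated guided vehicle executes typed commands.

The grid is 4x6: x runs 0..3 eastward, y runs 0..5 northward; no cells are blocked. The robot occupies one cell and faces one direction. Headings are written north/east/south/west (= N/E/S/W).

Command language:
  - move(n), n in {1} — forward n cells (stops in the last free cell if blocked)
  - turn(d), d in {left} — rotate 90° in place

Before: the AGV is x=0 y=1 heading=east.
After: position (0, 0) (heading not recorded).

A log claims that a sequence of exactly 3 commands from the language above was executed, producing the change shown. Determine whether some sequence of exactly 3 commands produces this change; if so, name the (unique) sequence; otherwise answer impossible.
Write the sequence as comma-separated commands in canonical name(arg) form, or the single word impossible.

no 3-step route produces this change.

impossible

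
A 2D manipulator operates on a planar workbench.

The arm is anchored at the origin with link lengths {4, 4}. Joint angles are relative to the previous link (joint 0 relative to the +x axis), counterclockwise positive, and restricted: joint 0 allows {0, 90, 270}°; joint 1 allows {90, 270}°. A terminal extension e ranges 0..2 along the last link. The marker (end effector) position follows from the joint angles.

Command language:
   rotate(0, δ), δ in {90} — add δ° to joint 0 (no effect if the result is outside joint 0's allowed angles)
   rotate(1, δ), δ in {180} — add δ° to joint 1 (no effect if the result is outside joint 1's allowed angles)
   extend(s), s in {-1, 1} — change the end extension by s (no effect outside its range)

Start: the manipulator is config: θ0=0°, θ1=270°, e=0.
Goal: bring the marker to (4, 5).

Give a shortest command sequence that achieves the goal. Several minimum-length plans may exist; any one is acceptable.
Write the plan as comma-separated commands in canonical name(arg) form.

extend(1), rotate(1, 180)

initial: config: θ0=0°, θ1=270°, e=0
1. extend(1) → config: θ0=0°, θ1=270°, e=1
2. rotate(1, 180) → config: θ0=0°, θ1=90°, e=1
minimal: 2 command(s), checked below 2.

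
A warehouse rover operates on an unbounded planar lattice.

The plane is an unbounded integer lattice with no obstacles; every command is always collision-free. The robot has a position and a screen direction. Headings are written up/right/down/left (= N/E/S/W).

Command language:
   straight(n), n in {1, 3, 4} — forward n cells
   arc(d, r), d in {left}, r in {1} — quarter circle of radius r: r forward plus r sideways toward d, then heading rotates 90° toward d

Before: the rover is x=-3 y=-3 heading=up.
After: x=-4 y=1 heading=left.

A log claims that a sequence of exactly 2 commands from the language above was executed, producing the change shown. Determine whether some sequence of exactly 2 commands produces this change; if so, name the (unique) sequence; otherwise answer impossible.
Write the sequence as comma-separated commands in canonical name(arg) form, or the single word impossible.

key: position moved to (-4,1) AND the heading swung to W — translation plus rotation needed
begin: x=-3 y=-3 heading=up
1. straight(3) → x=-3 y=0 heading=up
2. arc(left, 1) → x=-4 y=1 heading=left
uniquely the one of 16 2-step routes that fits.

straight(3), arc(left, 1)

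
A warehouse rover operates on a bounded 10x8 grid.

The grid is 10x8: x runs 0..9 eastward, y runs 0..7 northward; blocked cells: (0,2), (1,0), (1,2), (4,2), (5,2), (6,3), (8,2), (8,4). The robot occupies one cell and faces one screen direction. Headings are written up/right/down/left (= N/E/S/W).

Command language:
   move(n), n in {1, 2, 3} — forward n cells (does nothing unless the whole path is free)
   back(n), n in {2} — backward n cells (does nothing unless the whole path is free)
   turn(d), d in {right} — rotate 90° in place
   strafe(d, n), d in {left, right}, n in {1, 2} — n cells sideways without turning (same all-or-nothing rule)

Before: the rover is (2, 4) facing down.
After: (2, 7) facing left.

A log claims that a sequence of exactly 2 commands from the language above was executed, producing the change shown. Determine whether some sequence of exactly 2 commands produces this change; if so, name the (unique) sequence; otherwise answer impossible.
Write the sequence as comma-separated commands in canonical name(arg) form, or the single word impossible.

checked all 2-command options: none fits.

impossible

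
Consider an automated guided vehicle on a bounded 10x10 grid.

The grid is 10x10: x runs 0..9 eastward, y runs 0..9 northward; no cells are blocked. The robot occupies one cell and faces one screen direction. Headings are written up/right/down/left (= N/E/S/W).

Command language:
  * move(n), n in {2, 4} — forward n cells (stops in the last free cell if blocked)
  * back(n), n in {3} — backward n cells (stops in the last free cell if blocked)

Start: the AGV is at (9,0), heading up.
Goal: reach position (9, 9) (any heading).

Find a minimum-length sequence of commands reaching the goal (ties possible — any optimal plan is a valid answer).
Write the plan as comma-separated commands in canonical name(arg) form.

move(4), move(4), move(4)

begin: at (9,0), heading up
step 1 (move(4)): at (9,4), heading up
step 2 (move(4)): at (9,8), heading up
step 3 (move(4)): at (9,9), heading up
minimal: 3 command(s), checked below 3.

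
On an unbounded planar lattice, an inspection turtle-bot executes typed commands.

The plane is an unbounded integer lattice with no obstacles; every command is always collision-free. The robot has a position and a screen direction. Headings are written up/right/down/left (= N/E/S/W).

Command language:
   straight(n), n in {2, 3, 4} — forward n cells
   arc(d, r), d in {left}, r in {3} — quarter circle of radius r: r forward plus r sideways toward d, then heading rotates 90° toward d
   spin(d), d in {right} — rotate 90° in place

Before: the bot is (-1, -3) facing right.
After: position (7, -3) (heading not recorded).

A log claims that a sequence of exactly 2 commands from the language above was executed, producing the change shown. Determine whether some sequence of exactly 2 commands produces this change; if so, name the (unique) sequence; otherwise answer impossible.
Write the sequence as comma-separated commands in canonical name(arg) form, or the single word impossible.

start: (-1, -3) facing right
t=1 straight(4) ⇒ (3, -3) facing right
t=2 straight(4) ⇒ (7, -3) facing right
no rival 2-sequence matches.

straight(4), straight(4)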